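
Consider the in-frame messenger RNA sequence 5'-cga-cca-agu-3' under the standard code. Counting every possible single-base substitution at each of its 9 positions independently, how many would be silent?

8

Codon 1 (CGA, Arg): 4 synonymous substitutions.
Codon 2 (CCA, Pro): 3 synonymous substitutions.
Codon 3 (AGU, Ser): 1 synonymous substitution.
Total: 4 + 3 + 1 = 8.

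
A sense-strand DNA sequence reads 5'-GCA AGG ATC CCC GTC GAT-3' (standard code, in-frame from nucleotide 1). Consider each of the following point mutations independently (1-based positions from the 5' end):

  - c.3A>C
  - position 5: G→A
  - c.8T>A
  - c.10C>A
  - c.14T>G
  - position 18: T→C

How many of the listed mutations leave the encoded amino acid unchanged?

2

Codon 1: GCA (Ala) → GCC (Ala) — synonymous.
Codon 2: AGG (Arg) → AAG (Lys) — missense.
Codon 3: ATC (Ile) → AAC (Asn) — missense.
Codon 4: CCC (Pro) → ACC (Thr) — missense.
Codon 5: GTC (Val) → GGC (Gly) — missense.
Codon 6: GAT (Asp) → GAC (Asp) — synonymous.
Synonymous: 2 of 6.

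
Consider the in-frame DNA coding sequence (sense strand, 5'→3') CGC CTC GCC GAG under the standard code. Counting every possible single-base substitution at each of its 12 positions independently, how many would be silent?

Codon 1 (CGC, Arg): 3 synonymous substitutions.
Codon 2 (CTC, Leu): 3 synonymous substitutions.
Codon 3 (GCC, Ala): 3 synonymous substitutions.
Codon 4 (GAG, Glu): 1 synonymous substitution.
Total: 3 + 3 + 3 + 1 = 10.

10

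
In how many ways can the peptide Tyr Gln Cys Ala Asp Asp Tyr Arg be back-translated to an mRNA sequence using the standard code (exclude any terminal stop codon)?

Tyr: 2 codons.
Gln: 2 codons.
Cys: 2 codons.
Ala: 4 codons.
Asp: 2 codons.
Asp: 2 codons.
Tyr: 2 codons.
Arg: 6 codons.
2 × 2 × 2 × 4 × 2 × 2 × 2 × 6 = 1536.

1536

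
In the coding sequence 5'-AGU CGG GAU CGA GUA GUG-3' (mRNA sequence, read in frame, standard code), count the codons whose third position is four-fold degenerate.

Codon 1 AGU (Ser): third position 2-fold.
Codon 2 CGG (Arg): third position 4-fold.
Codon 3 GAU (Asp): third position 2-fold.
Codon 4 CGA (Arg): third position 4-fold.
Codon 5 GUA (Val): third position 4-fold.
Codon 6 GUG (Val): third position 4-fold.
Four-fold degenerate third positions: 4.

4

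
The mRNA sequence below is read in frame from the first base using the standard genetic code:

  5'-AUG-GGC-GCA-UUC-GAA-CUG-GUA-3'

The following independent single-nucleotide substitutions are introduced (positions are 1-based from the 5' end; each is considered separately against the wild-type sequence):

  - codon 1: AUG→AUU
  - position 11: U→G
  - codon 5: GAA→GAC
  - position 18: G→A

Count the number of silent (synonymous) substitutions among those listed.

1

Codon 1: AUG (Met) → AUU (Ile) — missense.
Codon 4: UUC (Phe) → UGC (Cys) — missense.
Codon 5: GAA (Glu) → GAC (Asp) — missense.
Codon 6: CUG (Leu) → CUA (Leu) — synonymous.
Synonymous: 1 of 4.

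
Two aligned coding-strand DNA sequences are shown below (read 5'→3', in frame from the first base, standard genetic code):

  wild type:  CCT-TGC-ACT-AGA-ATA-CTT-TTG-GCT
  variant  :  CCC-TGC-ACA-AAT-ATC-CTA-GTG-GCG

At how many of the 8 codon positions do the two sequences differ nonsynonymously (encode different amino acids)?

2

Codon 1: CCT Pro / CCC Pro — synonymous.
Codon 2: TGC Cys / TGC Cys — identical.
Codon 3: ACT Thr / ACA Thr — synonymous.
Codon 4: AGA Arg / AAT Asn — nonsynonymous.
Codon 5: ATA Ile / ATC Ile — synonymous.
Codon 6: CTT Leu / CTA Leu — synonymous.
Codon 7: TTG Leu / GTG Val — nonsynonymous.
Codon 8: GCT Ala / GCG Ala — synonymous.
Nonsynonymous differences: 2.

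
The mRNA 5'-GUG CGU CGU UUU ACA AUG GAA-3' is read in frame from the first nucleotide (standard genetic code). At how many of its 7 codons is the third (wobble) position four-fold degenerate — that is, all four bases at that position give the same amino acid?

Codon 1 GUG (Val): third position 4-fold.
Codon 2 CGU (Arg): third position 4-fold.
Codon 3 CGU (Arg): third position 4-fold.
Codon 4 UUU (Phe): third position 2-fold.
Codon 5 ACA (Thr): third position 4-fold.
Codon 6 AUG (Met): third position 1-fold.
Codon 7 GAA (Glu): third position 2-fold.
Four-fold degenerate third positions: 4.

4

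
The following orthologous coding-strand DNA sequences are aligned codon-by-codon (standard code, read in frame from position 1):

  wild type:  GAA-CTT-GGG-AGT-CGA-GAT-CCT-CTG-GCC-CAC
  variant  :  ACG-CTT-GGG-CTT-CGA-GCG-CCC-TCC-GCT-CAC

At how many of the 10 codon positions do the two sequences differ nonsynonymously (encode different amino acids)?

Codon 1: GAA Glu / ACG Thr — nonsynonymous.
Codon 2: CTT Leu / CTT Leu — identical.
Codon 3: GGG Gly / GGG Gly — identical.
Codon 4: AGT Ser / CTT Leu — nonsynonymous.
Codon 5: CGA Arg / CGA Arg — identical.
Codon 6: GAT Asp / GCG Ala — nonsynonymous.
Codon 7: CCT Pro / CCC Pro — synonymous.
Codon 8: CTG Leu / TCC Ser — nonsynonymous.
Codon 9: GCC Ala / GCT Ala — synonymous.
Codon 10: CAC His / CAC His — identical.
Nonsynonymous differences: 4.

4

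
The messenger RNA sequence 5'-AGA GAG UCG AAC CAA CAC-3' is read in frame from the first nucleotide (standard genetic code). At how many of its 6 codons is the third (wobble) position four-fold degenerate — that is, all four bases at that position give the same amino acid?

Codon 1 AGA (Arg): third position 2-fold.
Codon 2 GAG (Glu): third position 2-fold.
Codon 3 UCG (Ser): third position 4-fold.
Codon 4 AAC (Asn): third position 2-fold.
Codon 5 CAA (Gln): third position 2-fold.
Codon 6 CAC (His): third position 2-fold.
Four-fold degenerate third positions: 1.

1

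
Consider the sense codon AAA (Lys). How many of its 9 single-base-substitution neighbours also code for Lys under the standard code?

1

Position 1: none → 0 synonymous.
Position 2: none → 0 synonymous.
Position 3: AAG → 1 synonymous.
Total: 0 + 0 + 1 = 1.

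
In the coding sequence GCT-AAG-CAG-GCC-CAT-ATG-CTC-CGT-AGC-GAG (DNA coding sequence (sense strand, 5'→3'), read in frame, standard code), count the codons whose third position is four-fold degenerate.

4

Codon 1 GCT (Ala): third position 4-fold.
Codon 2 AAG (Lys): third position 2-fold.
Codon 3 CAG (Gln): third position 2-fold.
Codon 4 GCC (Ala): third position 4-fold.
Codon 5 CAT (His): third position 2-fold.
Codon 6 ATG (Met): third position 1-fold.
Codon 7 CTC (Leu): third position 4-fold.
Codon 8 CGT (Arg): third position 4-fold.
Codon 9 AGC (Ser): third position 2-fold.
Codon 10 GAG (Glu): third position 2-fold.
Four-fold degenerate third positions: 4.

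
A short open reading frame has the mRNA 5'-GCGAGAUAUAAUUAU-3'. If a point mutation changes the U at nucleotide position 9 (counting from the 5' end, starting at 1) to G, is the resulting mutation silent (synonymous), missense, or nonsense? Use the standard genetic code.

Position 9 falls in codon 3: UAU → Tyr.
After the substitution the codon is UAG → Stop.
The new codon is a stop codon, so this is a nonsense mutation.

nonsense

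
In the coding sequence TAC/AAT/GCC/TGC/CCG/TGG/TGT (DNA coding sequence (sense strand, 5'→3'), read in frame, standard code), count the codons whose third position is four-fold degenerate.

Codon 1 TAC (Tyr): third position 2-fold.
Codon 2 AAT (Asn): third position 2-fold.
Codon 3 GCC (Ala): third position 4-fold.
Codon 4 TGC (Cys): third position 2-fold.
Codon 5 CCG (Pro): third position 4-fold.
Codon 6 TGG (Trp): third position 1-fold.
Codon 7 TGT (Cys): third position 2-fold.
Four-fold degenerate third positions: 2.

2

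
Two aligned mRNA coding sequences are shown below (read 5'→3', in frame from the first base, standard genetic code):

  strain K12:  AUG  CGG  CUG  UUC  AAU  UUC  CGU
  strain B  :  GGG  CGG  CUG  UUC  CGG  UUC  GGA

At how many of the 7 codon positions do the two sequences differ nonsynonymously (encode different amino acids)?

Codon 1: AUG Met / GGG Gly — nonsynonymous.
Codon 2: CGG Arg / CGG Arg — identical.
Codon 3: CUG Leu / CUG Leu — identical.
Codon 4: UUC Phe / UUC Phe — identical.
Codon 5: AAU Asn / CGG Arg — nonsynonymous.
Codon 6: UUC Phe / UUC Phe — identical.
Codon 7: CGU Arg / GGA Gly — nonsynonymous.
Nonsynonymous differences: 3.

3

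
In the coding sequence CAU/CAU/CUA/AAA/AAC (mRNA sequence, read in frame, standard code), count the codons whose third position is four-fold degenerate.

Codon 1 CAU (His): third position 2-fold.
Codon 2 CAU (His): third position 2-fold.
Codon 3 CUA (Leu): third position 4-fold.
Codon 4 AAA (Lys): third position 2-fold.
Codon 5 AAC (Asn): third position 2-fold.
Four-fold degenerate third positions: 1.

1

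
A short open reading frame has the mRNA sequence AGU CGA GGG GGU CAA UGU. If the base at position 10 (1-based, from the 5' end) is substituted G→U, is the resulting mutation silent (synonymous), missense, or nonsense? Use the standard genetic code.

missense

Position 10 falls in codon 4: GGU → Gly.
After the substitution the codon is UGU → Cys.
Gly ≠ Cys, so this is a missense mutation.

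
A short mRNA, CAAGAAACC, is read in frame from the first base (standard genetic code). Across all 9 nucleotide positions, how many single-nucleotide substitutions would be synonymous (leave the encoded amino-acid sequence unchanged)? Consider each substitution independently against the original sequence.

5

Codon 1 (CAA, Gln): 1 synonymous substitution.
Codon 2 (GAA, Glu): 1 synonymous substitution.
Codon 3 (ACC, Thr): 3 synonymous substitutions.
Total: 1 + 1 + 3 = 5.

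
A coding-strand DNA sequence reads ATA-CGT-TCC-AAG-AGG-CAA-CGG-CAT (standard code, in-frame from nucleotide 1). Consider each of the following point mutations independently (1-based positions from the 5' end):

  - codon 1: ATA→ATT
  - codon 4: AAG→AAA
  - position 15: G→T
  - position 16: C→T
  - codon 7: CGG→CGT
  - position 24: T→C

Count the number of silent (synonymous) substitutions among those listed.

4

Codon 1: ATA (Ile) → ATT (Ile) — synonymous.
Codon 4: AAG (Lys) → AAA (Lys) — synonymous.
Codon 5: AGG (Arg) → AGT (Ser) — missense.
Codon 6: CAA (Gln) → TAA (Stop) — nonsense.
Codon 7: CGG (Arg) → CGT (Arg) — synonymous.
Codon 8: CAT (His) → CAC (His) — synonymous.
Synonymous: 4 of 6.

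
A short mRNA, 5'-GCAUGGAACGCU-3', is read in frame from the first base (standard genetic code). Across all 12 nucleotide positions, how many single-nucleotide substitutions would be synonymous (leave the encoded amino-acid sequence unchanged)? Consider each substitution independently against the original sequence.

Codon 1 (GCA, Ala): 3 synonymous substitutions.
Codon 2 (UGG, Trp): 0 synonymous substitutions.
Codon 3 (AAC, Asn): 1 synonymous substitution.
Codon 4 (GCU, Ala): 3 synonymous substitutions.
Total: 3 + 0 + 1 + 3 = 7.

7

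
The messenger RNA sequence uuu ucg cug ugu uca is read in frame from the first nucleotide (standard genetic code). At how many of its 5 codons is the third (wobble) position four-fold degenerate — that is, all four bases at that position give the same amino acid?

Codon 1 UUU (Phe): third position 2-fold.
Codon 2 UCG (Ser): third position 4-fold.
Codon 3 CUG (Leu): third position 4-fold.
Codon 4 UGU (Cys): third position 2-fold.
Codon 5 UCA (Ser): third position 4-fold.
Four-fold degenerate third positions: 3.

3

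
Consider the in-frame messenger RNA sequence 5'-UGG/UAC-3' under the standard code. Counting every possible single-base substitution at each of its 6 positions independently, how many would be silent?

1

Codon 1 (UGG, Trp): 0 synonymous substitutions.
Codon 2 (UAC, Tyr): 1 synonymous substitution.
Total: 0 + 1 = 1.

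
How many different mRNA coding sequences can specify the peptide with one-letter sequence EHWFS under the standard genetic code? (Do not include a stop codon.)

48

Glu: 2 codons.
His: 2 codons.
Trp: 1 codon.
Phe: 2 codons.
Ser: 6 codons.
2 × 2 × 1 × 2 × 6 = 48.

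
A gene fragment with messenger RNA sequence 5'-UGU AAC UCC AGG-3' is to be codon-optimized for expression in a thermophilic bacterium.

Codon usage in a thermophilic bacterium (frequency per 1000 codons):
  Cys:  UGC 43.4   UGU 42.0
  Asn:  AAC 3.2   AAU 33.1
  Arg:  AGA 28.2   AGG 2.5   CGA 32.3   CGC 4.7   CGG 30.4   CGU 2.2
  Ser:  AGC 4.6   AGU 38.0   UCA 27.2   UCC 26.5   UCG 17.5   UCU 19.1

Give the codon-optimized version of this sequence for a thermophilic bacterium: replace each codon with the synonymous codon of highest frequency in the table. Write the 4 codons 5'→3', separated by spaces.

Codon 1 (Cys): best is UGC at 43.4.
Codon 2 (Asn): best is AAU at 33.1.
Codon 3 (Ser): best is AGU at 38.0.
Codon 4 (Arg): best is CGA at 32.3.

UGC AAU AGU CGA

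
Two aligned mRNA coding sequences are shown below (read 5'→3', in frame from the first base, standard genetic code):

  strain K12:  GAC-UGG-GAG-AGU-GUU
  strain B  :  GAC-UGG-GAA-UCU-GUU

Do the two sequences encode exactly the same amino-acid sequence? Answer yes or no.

yes

Codon 1: GAC Asp / GAC Asp — identical.
Codon 2: UGG Trp / UGG Trp — identical.
Codon 3: GAG Glu / GAA Glu — synonymous.
Codon 4: AGU Ser / UCU Ser — synonymous.
Codon 5: GUU Val / GUU Val — identical.
Nonsynonymous differences: 0 → same protein.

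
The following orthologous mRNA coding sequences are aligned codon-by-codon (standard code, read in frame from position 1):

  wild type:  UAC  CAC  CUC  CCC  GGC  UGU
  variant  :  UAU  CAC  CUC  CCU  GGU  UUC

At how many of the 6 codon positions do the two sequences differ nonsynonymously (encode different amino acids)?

1

Codon 1: UAC Tyr / UAU Tyr — synonymous.
Codon 2: CAC His / CAC His — identical.
Codon 3: CUC Leu / CUC Leu — identical.
Codon 4: CCC Pro / CCU Pro — synonymous.
Codon 5: GGC Gly / GGU Gly — synonymous.
Codon 6: UGU Cys / UUC Phe — nonsynonymous.
Nonsynonymous differences: 1.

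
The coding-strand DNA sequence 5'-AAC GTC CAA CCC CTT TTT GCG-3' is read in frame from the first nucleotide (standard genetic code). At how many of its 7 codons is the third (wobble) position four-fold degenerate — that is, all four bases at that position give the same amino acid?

Codon 1 AAC (Asn): third position 2-fold.
Codon 2 GTC (Val): third position 4-fold.
Codon 3 CAA (Gln): third position 2-fold.
Codon 4 CCC (Pro): third position 4-fold.
Codon 5 CTT (Leu): third position 4-fold.
Codon 6 TTT (Phe): third position 2-fold.
Codon 7 GCG (Ala): third position 4-fold.
Four-fold degenerate third positions: 4.

4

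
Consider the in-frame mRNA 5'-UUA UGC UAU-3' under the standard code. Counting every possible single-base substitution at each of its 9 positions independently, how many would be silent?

Codon 1 (UUA, Leu): 2 synonymous substitutions.
Codon 2 (UGC, Cys): 1 synonymous substitution.
Codon 3 (UAU, Tyr): 1 synonymous substitution.
Total: 2 + 1 + 1 = 4.

4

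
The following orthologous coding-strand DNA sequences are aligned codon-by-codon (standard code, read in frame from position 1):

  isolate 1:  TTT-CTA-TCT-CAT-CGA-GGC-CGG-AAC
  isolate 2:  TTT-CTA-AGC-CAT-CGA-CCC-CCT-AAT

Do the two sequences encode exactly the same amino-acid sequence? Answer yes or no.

no

Codon 1: TTT Phe / TTT Phe — identical.
Codon 2: CTA Leu / CTA Leu — identical.
Codon 3: TCT Ser / AGC Ser — synonymous.
Codon 4: CAT His / CAT His — identical.
Codon 5: CGA Arg / CGA Arg — identical.
Codon 6: GGC Gly / CCC Pro — nonsynonymous.
Codon 7: CGG Arg / CCT Pro — nonsynonymous.
Codon 8: AAC Asn / AAT Asn — synonymous.
Nonsynonymous differences: 2 → different protein.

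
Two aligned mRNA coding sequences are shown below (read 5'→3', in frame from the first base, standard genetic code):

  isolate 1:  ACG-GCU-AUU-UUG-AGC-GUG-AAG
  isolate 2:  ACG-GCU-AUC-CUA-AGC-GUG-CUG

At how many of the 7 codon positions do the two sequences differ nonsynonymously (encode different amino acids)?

Codon 1: ACG Thr / ACG Thr — identical.
Codon 2: GCU Ala / GCU Ala — identical.
Codon 3: AUU Ile / AUC Ile — synonymous.
Codon 4: UUG Leu / CUA Leu — synonymous.
Codon 5: AGC Ser / AGC Ser — identical.
Codon 6: GUG Val / GUG Val — identical.
Codon 7: AAG Lys / CUG Leu — nonsynonymous.
Nonsynonymous differences: 1.

1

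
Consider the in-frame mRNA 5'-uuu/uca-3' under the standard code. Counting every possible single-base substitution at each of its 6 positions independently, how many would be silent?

4

Codon 1 (UUU, Phe): 1 synonymous substitution.
Codon 2 (UCA, Ser): 3 synonymous substitutions.
Total: 1 + 3 = 4.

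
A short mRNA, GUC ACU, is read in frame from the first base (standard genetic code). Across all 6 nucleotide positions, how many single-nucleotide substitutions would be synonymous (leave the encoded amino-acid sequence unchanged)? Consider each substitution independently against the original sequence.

Codon 1 (GUC, Val): 3 synonymous substitutions.
Codon 2 (ACU, Thr): 3 synonymous substitutions.
Total: 3 + 3 = 6.

6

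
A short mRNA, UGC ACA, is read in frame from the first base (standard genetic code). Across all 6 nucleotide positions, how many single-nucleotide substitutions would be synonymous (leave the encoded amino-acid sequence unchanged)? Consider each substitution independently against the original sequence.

4

Codon 1 (UGC, Cys): 1 synonymous substitution.
Codon 2 (ACA, Thr): 3 synonymous substitutions.
Total: 1 + 3 = 4.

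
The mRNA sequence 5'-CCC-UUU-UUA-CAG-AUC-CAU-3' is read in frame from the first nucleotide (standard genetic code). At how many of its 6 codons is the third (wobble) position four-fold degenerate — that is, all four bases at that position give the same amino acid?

1

Codon 1 CCC (Pro): third position 4-fold.
Codon 2 UUU (Phe): third position 2-fold.
Codon 3 UUA (Leu): third position 2-fold.
Codon 4 CAG (Gln): third position 2-fold.
Codon 5 AUC (Ile): third position 3-fold.
Codon 6 CAU (His): third position 2-fold.
Four-fold degenerate third positions: 1.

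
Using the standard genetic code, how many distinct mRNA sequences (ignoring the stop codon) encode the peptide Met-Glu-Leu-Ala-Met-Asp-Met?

Met: 1 codon.
Glu: 2 codons.
Leu: 6 codons.
Ala: 4 codons.
Met: 1 codon.
Asp: 2 codons.
Met: 1 codon.
1 × 2 × 6 × 4 × 1 × 2 × 1 = 96.

96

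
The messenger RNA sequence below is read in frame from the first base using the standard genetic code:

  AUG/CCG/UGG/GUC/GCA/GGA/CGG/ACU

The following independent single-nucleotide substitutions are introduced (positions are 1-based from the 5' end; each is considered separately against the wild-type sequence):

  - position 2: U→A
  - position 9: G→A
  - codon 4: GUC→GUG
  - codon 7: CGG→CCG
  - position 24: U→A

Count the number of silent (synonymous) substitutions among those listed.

2

Codon 1: AUG (Met) → AAG (Lys) — missense.
Codon 3: UGG (Trp) → UGA (Stop) — nonsense.
Codon 4: GUC (Val) → GUG (Val) — synonymous.
Codon 7: CGG (Arg) → CCG (Pro) — missense.
Codon 8: ACU (Thr) → ACA (Thr) — synonymous.
Synonymous: 2 of 5.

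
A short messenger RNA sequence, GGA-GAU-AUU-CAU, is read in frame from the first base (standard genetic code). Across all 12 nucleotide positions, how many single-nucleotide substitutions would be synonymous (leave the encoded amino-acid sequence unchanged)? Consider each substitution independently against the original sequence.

Codon 1 (GGA, Gly): 3 synonymous substitutions.
Codon 2 (GAU, Asp): 1 synonymous substitution.
Codon 3 (AUU, Ile): 2 synonymous substitutions.
Codon 4 (CAU, His): 1 synonymous substitution.
Total: 3 + 1 + 2 + 1 = 7.

7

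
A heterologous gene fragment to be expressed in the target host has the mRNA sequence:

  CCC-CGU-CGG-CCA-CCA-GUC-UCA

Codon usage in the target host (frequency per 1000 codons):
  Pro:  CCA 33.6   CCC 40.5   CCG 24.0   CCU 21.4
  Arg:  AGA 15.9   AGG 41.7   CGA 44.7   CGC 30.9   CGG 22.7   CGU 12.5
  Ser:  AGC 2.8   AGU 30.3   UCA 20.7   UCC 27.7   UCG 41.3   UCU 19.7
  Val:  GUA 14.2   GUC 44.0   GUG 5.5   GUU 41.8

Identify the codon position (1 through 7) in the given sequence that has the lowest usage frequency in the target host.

Codon 1 CCC (Pro): 40.5 per 1000.
Codon 2 CGU (Arg): 12.5 per 1000.
Codon 3 CGG (Arg): 22.7 per 1000.
Codon 4 CCA (Pro): 33.6 per 1000.
Codon 5 CCA (Pro): 33.6 per 1000.
Codon 6 GUC (Val): 44.0 per 1000.
Codon 7 UCA (Ser): 20.7 per 1000.
Lowest frequency is 12.5 at codon 2.

2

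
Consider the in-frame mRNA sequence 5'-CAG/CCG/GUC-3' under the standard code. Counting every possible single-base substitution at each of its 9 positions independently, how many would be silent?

Codon 1 (CAG, Gln): 1 synonymous substitution.
Codon 2 (CCG, Pro): 3 synonymous substitutions.
Codon 3 (GUC, Val): 3 synonymous substitutions.
Total: 1 + 3 + 3 = 7.

7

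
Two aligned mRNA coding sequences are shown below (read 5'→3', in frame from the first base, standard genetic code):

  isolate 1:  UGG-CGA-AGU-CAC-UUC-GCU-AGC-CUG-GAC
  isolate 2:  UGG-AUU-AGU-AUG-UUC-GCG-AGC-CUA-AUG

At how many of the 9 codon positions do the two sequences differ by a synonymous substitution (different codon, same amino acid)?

2

Codon 1: UGG Trp / UGG Trp — identical.
Codon 2: CGA Arg / AUU Ile — nonsynonymous.
Codon 3: AGU Ser / AGU Ser — identical.
Codon 4: CAC His / AUG Met — nonsynonymous.
Codon 5: UUC Phe / UUC Phe — identical.
Codon 6: GCU Ala / GCG Ala — synonymous.
Codon 7: AGC Ser / AGC Ser — identical.
Codon 8: CUG Leu / CUA Leu — synonymous.
Codon 9: GAC Asp / AUG Met — nonsynonymous.
Synonymous differences: 2.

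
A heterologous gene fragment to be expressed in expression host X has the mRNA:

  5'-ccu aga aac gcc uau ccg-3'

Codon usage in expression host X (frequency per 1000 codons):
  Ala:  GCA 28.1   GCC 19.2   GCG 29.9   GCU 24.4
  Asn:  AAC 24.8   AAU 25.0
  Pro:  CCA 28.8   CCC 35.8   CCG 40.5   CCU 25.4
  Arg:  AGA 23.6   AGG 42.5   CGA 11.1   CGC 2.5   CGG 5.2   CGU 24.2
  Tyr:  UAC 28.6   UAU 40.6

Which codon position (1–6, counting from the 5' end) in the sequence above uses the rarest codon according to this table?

Codon 1 CCU (Pro): 25.4 per 1000.
Codon 2 AGA (Arg): 23.6 per 1000.
Codon 3 AAC (Asn): 24.8 per 1000.
Codon 4 GCC (Ala): 19.2 per 1000.
Codon 5 UAU (Tyr): 40.6 per 1000.
Codon 6 CCG (Pro): 40.5 per 1000.
Lowest frequency is 19.2 at codon 4.

4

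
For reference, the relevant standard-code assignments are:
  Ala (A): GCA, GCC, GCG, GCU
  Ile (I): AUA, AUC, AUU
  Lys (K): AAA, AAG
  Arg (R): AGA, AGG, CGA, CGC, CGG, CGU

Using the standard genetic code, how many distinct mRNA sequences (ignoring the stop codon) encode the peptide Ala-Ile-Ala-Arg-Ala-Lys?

Ala: 4 codons.
Ile: 3 codons.
Ala: 4 codons.
Arg: 6 codons.
Ala: 4 codons.
Lys: 2 codons.
4 × 3 × 4 × 6 × 4 × 2 = 2304.

2304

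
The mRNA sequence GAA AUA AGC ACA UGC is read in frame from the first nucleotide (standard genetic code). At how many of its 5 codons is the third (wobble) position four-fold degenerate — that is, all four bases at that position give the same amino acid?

Codon 1 GAA (Glu): third position 2-fold.
Codon 2 AUA (Ile): third position 3-fold.
Codon 3 AGC (Ser): third position 2-fold.
Codon 4 ACA (Thr): third position 4-fold.
Codon 5 UGC (Cys): third position 2-fold.
Four-fold degenerate third positions: 1.

1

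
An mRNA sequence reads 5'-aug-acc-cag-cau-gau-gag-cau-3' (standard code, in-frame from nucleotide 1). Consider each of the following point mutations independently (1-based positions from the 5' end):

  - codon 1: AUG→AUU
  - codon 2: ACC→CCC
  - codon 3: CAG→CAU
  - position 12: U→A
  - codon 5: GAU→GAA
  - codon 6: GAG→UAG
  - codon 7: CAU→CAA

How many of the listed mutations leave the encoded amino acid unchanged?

0

Codon 1: AUG (Met) → AUU (Ile) — missense.
Codon 2: ACC (Thr) → CCC (Pro) — missense.
Codon 3: CAG (Gln) → CAU (His) — missense.
Codon 4: CAU (His) → CAA (Gln) — missense.
Codon 5: GAU (Asp) → GAA (Glu) — missense.
Codon 6: GAG (Glu) → UAG (Stop) — nonsense.
Codon 7: CAU (His) → CAA (Gln) — missense.
Synonymous: 0 of 7.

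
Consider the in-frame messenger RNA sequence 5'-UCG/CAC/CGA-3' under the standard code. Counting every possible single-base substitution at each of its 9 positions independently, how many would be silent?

8

Codon 1 (UCG, Ser): 3 synonymous substitutions.
Codon 2 (CAC, His): 1 synonymous substitution.
Codon 3 (CGA, Arg): 4 synonymous substitutions.
Total: 3 + 1 + 4 = 8.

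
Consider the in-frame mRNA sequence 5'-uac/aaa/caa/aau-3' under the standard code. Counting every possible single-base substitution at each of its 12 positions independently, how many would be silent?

Codon 1 (UAC, Tyr): 1 synonymous substitution.
Codon 2 (AAA, Lys): 1 synonymous substitution.
Codon 3 (CAA, Gln): 1 synonymous substitution.
Codon 4 (AAU, Asn): 1 synonymous substitution.
Total: 1 + 1 + 1 + 1 = 4.

4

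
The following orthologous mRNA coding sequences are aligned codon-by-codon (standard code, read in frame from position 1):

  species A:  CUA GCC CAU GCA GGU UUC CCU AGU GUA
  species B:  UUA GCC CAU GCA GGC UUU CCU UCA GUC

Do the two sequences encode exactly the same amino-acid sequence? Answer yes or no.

yes

Codon 1: CUA Leu / UUA Leu — synonymous.
Codon 2: GCC Ala / GCC Ala — identical.
Codon 3: CAU His / CAU His — identical.
Codon 4: GCA Ala / GCA Ala — identical.
Codon 5: GGU Gly / GGC Gly — synonymous.
Codon 6: UUC Phe / UUU Phe — synonymous.
Codon 7: CCU Pro / CCU Pro — identical.
Codon 8: AGU Ser / UCA Ser — synonymous.
Codon 9: GUA Val / GUC Val — synonymous.
Nonsynonymous differences: 0 → same protein.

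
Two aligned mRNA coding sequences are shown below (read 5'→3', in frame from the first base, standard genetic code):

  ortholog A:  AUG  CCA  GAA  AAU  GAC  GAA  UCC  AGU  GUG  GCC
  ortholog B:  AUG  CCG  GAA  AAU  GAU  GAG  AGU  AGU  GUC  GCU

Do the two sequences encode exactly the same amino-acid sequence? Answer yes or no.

yes

Codon 1: AUG Met / AUG Met — identical.
Codon 2: CCA Pro / CCG Pro — synonymous.
Codon 3: GAA Glu / GAA Glu — identical.
Codon 4: AAU Asn / AAU Asn — identical.
Codon 5: GAC Asp / GAU Asp — synonymous.
Codon 6: GAA Glu / GAG Glu — synonymous.
Codon 7: UCC Ser / AGU Ser — synonymous.
Codon 8: AGU Ser / AGU Ser — identical.
Codon 9: GUG Val / GUC Val — synonymous.
Codon 10: GCC Ala / GCU Ala — synonymous.
Nonsynonymous differences: 0 → same protein.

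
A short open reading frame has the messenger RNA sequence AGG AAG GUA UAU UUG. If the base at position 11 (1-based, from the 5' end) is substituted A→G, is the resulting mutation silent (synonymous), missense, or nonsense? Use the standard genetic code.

missense

Position 11 falls in codon 4: UAU → Tyr.
After the substitution the codon is UGU → Cys.
Tyr ≠ Cys, so this is a missense mutation.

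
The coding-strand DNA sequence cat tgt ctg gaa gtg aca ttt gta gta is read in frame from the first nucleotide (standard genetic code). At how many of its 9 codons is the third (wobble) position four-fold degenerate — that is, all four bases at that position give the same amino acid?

5

Codon 1 CAT (His): third position 2-fold.
Codon 2 TGT (Cys): third position 2-fold.
Codon 3 CTG (Leu): third position 4-fold.
Codon 4 GAA (Glu): third position 2-fold.
Codon 5 GTG (Val): third position 4-fold.
Codon 6 ACA (Thr): third position 4-fold.
Codon 7 TTT (Phe): third position 2-fold.
Codon 8 GTA (Val): third position 4-fold.
Codon 9 GTA (Val): third position 4-fold.
Four-fold degenerate third positions: 5.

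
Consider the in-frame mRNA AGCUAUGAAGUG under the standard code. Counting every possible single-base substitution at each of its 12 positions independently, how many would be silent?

Codon 1 (AGC, Ser): 1 synonymous substitution.
Codon 2 (UAU, Tyr): 1 synonymous substitution.
Codon 3 (GAA, Glu): 1 synonymous substitution.
Codon 4 (GUG, Val): 3 synonymous substitutions.
Total: 1 + 1 + 1 + 3 = 6.

6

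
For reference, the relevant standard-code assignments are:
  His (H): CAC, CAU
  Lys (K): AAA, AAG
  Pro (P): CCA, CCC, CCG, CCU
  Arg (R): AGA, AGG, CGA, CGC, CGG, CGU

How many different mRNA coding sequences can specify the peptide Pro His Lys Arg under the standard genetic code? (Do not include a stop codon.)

Pro: 4 codons.
His: 2 codons.
Lys: 2 codons.
Arg: 6 codons.
4 × 2 × 2 × 6 = 96.

96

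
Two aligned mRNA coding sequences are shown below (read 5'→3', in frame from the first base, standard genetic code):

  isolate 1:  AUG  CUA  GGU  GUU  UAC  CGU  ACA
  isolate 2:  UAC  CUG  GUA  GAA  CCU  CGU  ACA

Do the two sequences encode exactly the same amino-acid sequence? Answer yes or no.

no

Codon 1: AUG Met / UAC Tyr — nonsynonymous.
Codon 2: CUA Leu / CUG Leu — synonymous.
Codon 3: GGU Gly / GUA Val — nonsynonymous.
Codon 4: GUU Val / GAA Glu — nonsynonymous.
Codon 5: UAC Tyr / CCU Pro — nonsynonymous.
Codon 6: CGU Arg / CGU Arg — identical.
Codon 7: ACA Thr / ACA Thr — identical.
Nonsynonymous differences: 4 → different protein.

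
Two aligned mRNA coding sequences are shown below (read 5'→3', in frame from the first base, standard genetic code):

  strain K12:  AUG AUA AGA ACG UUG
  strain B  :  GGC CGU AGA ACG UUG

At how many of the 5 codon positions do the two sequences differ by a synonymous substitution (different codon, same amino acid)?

Codon 1: AUG Met / GGC Gly — nonsynonymous.
Codon 2: AUA Ile / CGU Arg — nonsynonymous.
Codon 3: AGA Arg / AGA Arg — identical.
Codon 4: ACG Thr / ACG Thr — identical.
Codon 5: UUG Leu / UUG Leu — identical.
Synonymous differences: 0.

0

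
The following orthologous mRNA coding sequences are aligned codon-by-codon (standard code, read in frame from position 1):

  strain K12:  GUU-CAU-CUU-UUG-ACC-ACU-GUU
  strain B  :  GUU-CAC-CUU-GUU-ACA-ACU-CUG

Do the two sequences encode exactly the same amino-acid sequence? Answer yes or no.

Codon 1: GUU Val / GUU Val — identical.
Codon 2: CAU His / CAC His — synonymous.
Codon 3: CUU Leu / CUU Leu — identical.
Codon 4: UUG Leu / GUU Val — nonsynonymous.
Codon 5: ACC Thr / ACA Thr — synonymous.
Codon 6: ACU Thr / ACU Thr — identical.
Codon 7: GUU Val / CUG Leu — nonsynonymous.
Nonsynonymous differences: 2 → different protein.

no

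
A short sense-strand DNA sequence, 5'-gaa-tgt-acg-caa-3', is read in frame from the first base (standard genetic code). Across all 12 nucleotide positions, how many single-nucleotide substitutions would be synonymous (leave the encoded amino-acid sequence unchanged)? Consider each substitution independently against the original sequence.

Codon 1 (GAA, Glu): 1 synonymous substitution.
Codon 2 (TGT, Cys): 1 synonymous substitution.
Codon 3 (ACG, Thr): 3 synonymous substitutions.
Codon 4 (CAA, Gln): 1 synonymous substitution.
Total: 1 + 1 + 3 + 1 = 6.

6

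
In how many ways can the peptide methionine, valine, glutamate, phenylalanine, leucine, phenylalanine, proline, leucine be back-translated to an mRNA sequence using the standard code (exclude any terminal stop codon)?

Met: 1 codon.
Val: 4 codons.
Glu: 2 codons.
Phe: 2 codons.
Leu: 6 codons.
Phe: 2 codons.
Pro: 4 codons.
Leu: 6 codons.
1 × 4 × 2 × 2 × 6 × 2 × 4 × 6 = 4608.

4608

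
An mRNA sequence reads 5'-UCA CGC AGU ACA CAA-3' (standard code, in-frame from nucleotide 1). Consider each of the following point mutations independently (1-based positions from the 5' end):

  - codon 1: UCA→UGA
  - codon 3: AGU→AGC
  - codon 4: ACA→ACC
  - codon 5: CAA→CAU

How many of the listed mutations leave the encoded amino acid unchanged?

Codon 1: UCA (Ser) → UGA (Stop) — nonsense.
Codon 3: AGU (Ser) → AGC (Ser) — synonymous.
Codon 4: ACA (Thr) → ACC (Thr) — synonymous.
Codon 5: CAA (Gln) → CAU (His) — missense.
Synonymous: 2 of 4.

2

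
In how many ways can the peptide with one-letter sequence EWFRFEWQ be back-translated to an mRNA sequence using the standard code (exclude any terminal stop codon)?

192

Glu: 2 codons.
Trp: 1 codon.
Phe: 2 codons.
Arg: 6 codons.
Phe: 2 codons.
Glu: 2 codons.
Trp: 1 codon.
Gln: 2 codons.
2 × 1 × 2 × 6 × 2 × 2 × 1 × 2 = 192.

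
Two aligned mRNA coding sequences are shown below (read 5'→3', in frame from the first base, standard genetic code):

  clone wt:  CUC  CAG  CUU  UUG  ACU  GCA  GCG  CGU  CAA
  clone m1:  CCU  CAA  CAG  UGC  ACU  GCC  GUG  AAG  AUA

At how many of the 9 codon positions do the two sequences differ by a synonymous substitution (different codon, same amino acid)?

Codon 1: CUC Leu / CCU Pro — nonsynonymous.
Codon 2: CAG Gln / CAA Gln — synonymous.
Codon 3: CUU Leu / CAG Gln — nonsynonymous.
Codon 4: UUG Leu / UGC Cys — nonsynonymous.
Codon 5: ACU Thr / ACU Thr — identical.
Codon 6: GCA Ala / GCC Ala — synonymous.
Codon 7: GCG Ala / GUG Val — nonsynonymous.
Codon 8: CGU Arg / AAG Lys — nonsynonymous.
Codon 9: CAA Gln / AUA Ile — nonsynonymous.
Synonymous differences: 2.

2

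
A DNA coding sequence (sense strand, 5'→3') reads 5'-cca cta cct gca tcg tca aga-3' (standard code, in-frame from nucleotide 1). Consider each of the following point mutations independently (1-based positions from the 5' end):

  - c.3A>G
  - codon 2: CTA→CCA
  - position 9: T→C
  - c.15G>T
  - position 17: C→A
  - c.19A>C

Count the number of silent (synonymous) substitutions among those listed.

4

Codon 1: CCA (Pro) → CCG (Pro) — synonymous.
Codon 2: CTA (Leu) → CCA (Pro) — missense.
Codon 3: CCT (Pro) → CCC (Pro) — synonymous.
Codon 5: TCG (Ser) → TCT (Ser) — synonymous.
Codon 6: TCA (Ser) → TAA (Stop) — nonsense.
Codon 7: AGA (Arg) → CGA (Arg) — synonymous.
Synonymous: 4 of 6.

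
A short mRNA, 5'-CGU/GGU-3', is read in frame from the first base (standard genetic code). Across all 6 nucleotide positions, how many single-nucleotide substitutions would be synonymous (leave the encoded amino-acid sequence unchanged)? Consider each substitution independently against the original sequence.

Codon 1 (CGU, Arg): 3 synonymous substitutions.
Codon 2 (GGU, Gly): 3 synonymous substitutions.
Total: 3 + 3 = 6.

6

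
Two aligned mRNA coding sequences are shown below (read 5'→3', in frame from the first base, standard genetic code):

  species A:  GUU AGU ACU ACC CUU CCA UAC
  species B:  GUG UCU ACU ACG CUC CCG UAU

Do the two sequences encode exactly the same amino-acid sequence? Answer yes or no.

yes

Codon 1: GUU Val / GUG Val — synonymous.
Codon 2: AGU Ser / UCU Ser — synonymous.
Codon 3: ACU Thr / ACU Thr — identical.
Codon 4: ACC Thr / ACG Thr — synonymous.
Codon 5: CUU Leu / CUC Leu — synonymous.
Codon 6: CCA Pro / CCG Pro — synonymous.
Codon 7: UAC Tyr / UAU Tyr — synonymous.
Nonsynonymous differences: 0 → same protein.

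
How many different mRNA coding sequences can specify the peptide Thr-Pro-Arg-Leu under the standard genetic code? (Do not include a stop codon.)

576

Thr: 4 codons.
Pro: 4 codons.
Arg: 6 codons.
Leu: 6 codons.
4 × 4 × 6 × 6 = 576.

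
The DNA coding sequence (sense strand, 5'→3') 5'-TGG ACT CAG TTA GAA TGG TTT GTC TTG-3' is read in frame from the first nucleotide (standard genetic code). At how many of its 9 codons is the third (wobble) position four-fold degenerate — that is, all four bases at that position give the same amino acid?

2

Codon 1 TGG (Trp): third position 1-fold.
Codon 2 ACT (Thr): third position 4-fold.
Codon 3 CAG (Gln): third position 2-fold.
Codon 4 TTA (Leu): third position 2-fold.
Codon 5 GAA (Glu): third position 2-fold.
Codon 6 TGG (Trp): third position 1-fold.
Codon 7 TTT (Phe): third position 2-fold.
Codon 8 GTC (Val): third position 4-fold.
Codon 9 TTG (Leu): third position 2-fold.
Four-fold degenerate third positions: 2.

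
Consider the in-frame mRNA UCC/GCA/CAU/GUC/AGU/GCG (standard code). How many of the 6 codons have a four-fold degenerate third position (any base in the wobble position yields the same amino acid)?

4

Codon 1 UCC (Ser): third position 4-fold.
Codon 2 GCA (Ala): third position 4-fold.
Codon 3 CAU (His): third position 2-fold.
Codon 4 GUC (Val): third position 4-fold.
Codon 5 AGU (Ser): third position 2-fold.
Codon 6 GCG (Ala): third position 4-fold.
Four-fold degenerate third positions: 4.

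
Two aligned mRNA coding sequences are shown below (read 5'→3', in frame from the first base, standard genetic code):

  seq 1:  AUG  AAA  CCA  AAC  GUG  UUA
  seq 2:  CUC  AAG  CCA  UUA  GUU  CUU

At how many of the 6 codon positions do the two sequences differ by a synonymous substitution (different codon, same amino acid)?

Codon 1: AUG Met / CUC Leu — nonsynonymous.
Codon 2: AAA Lys / AAG Lys — synonymous.
Codon 3: CCA Pro / CCA Pro — identical.
Codon 4: AAC Asn / UUA Leu — nonsynonymous.
Codon 5: GUG Val / GUU Val — synonymous.
Codon 6: UUA Leu / CUU Leu — synonymous.
Synonymous differences: 3.

3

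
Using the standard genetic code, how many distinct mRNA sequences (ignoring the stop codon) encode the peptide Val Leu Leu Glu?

288

Val: 4 codons.
Leu: 6 codons.
Leu: 6 codons.
Glu: 2 codons.
4 × 6 × 6 × 2 = 288.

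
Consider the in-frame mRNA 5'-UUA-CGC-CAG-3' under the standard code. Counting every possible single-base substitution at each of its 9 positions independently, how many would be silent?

6

Codon 1 (UUA, Leu): 2 synonymous substitutions.
Codon 2 (CGC, Arg): 3 synonymous substitutions.
Codon 3 (CAG, Gln): 1 synonymous substitution.
Total: 2 + 3 + 1 = 6.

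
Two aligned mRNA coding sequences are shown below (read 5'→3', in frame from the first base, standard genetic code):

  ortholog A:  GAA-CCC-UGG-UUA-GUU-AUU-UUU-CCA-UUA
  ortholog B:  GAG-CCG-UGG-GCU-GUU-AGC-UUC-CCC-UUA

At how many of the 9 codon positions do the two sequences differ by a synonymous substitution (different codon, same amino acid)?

4

Codon 1: GAA Glu / GAG Glu — synonymous.
Codon 2: CCC Pro / CCG Pro — synonymous.
Codon 3: UGG Trp / UGG Trp — identical.
Codon 4: UUA Leu / GCU Ala — nonsynonymous.
Codon 5: GUU Val / GUU Val — identical.
Codon 6: AUU Ile / AGC Ser — nonsynonymous.
Codon 7: UUU Phe / UUC Phe — synonymous.
Codon 8: CCA Pro / CCC Pro — synonymous.
Codon 9: UUA Leu / UUA Leu — identical.
Synonymous differences: 4.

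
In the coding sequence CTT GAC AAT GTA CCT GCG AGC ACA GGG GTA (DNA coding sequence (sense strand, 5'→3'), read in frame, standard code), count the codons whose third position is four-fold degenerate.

Codon 1 CTT (Leu): third position 4-fold.
Codon 2 GAC (Asp): third position 2-fold.
Codon 3 AAT (Asn): third position 2-fold.
Codon 4 GTA (Val): third position 4-fold.
Codon 5 CCT (Pro): third position 4-fold.
Codon 6 GCG (Ala): third position 4-fold.
Codon 7 AGC (Ser): third position 2-fold.
Codon 8 ACA (Thr): third position 4-fold.
Codon 9 GGG (Gly): third position 4-fold.
Codon 10 GTA (Val): third position 4-fold.
Four-fold degenerate third positions: 7.

7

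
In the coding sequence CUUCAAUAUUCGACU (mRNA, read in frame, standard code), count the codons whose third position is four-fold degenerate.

3

Codon 1 CUU (Leu): third position 4-fold.
Codon 2 CAA (Gln): third position 2-fold.
Codon 3 UAU (Tyr): third position 2-fold.
Codon 4 UCG (Ser): third position 4-fold.
Codon 5 ACU (Thr): third position 4-fold.
Four-fold degenerate third positions: 3.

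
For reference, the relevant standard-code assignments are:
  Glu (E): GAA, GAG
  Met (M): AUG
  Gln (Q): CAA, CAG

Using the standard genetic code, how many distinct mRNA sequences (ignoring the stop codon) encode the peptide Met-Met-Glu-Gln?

Met: 1 codon.
Met: 1 codon.
Glu: 2 codons.
Gln: 2 codons.
1 × 1 × 2 × 2 = 4.

4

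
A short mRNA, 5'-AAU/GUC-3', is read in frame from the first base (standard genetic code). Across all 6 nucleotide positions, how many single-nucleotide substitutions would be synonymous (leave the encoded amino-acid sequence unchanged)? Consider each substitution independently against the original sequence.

4

Codon 1 (AAU, Asn): 1 synonymous substitution.
Codon 2 (GUC, Val): 3 synonymous substitutions.
Total: 1 + 3 = 4.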